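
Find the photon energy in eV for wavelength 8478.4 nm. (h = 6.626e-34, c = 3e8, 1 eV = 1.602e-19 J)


E = hc/lambda = 6.626e-34 * 3e8 / 8.478e-06 = 2.345e-20 J = 0.1464 eV

0.1464 eV


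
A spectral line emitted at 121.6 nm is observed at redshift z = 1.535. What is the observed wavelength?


lam_obs = lam_emit * (1 + z) = 121.6 * (1 + 1.535) = 308.256

308.256 nm


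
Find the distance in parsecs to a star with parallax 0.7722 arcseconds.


d = 1/p = 1/0.7722 = 1.295

1.295 pc


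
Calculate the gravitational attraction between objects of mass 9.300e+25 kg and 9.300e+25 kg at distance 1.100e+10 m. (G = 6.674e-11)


F = G*m1*m2/r^2 = 6.674e-11 * 9.300e+25 * 9.300e+25 / (1.100e+10)^2 = 6.674e-11 * 8.649e+51 / 1.210e+20 = 4.771e+21

4.771e+21 N


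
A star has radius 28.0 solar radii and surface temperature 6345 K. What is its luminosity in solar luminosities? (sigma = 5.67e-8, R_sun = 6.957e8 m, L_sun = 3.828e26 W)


R = 28.0 * 6.957e8 m = 1.94796e+10 m. L = 4*pi*R^2*sigma*T^4 = 4*pi*(1.94796e+10)^2 * 5.67e-8 * 6345^4 = 4.382071889e+29 W. L/L_sun = 4.382071889e+29 / 3.828e26 = 1144.7419

1144.7419 L_sun


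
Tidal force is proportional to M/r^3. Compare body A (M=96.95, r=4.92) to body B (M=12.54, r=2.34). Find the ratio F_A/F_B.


Ratio = (M1/r1^3) / (M2/r2^3) = (96.95/4.92^3) / (12.54/2.34^3) = 0.8318

0.8318


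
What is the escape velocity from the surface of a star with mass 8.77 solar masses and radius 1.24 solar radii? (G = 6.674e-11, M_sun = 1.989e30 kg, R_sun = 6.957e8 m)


M = 8.77 * 1.989e30 kg = 1.744353e+31 kg; R = 1.24 * 6.957e8 m = 8.62668e+08 m. v_esc = sqrt(2GM/R) = sqrt(2 * 6.674e-11 * 1.744353e+31 / 8.62668e+08) = 1.643e+06

1.643e+06 m/s


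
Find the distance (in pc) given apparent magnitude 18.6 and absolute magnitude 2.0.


d = 10^((m - M + 5)/5) = 10^((18.6 - 2.0 + 5)/5) = 20892.9613

20892.9613 pc


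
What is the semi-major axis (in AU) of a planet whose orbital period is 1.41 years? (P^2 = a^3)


a = P^(2/3) = 1.41^(2/3) = 1.2574

1.2574 AU


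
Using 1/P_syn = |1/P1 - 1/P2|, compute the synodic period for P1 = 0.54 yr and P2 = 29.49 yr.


1/P_syn = |1/P1 - 1/P2| = |1/0.54 - 1/29.49| => P_syn = 0.5501

0.5501 years


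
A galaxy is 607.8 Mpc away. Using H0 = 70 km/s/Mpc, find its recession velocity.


v = H0 * d = 70 * 607.8 = 42546.0

42546.0 km/s


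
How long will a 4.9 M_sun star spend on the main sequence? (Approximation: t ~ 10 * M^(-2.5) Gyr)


t = 10 * M^(-2.5) = 10 * 4.9^(-2.5) = 0.1882

0.1882 Gyr


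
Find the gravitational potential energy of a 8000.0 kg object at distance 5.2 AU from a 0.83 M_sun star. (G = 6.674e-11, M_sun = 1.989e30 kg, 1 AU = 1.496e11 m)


M = 0.83 * 1.989e30 kg = 1.65087e+30 kg; r = 5.2 AU * 1.496e11 m/AU = 7.7792e+11 m. U = -GM*m/r = -(6.674e-11 * 1.65087e+30 * 8000.0) / 7.7792e+11 = -1.133e+12

-1.133e+12 J


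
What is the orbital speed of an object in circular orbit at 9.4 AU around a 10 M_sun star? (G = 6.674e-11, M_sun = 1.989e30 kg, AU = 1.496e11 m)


v = sqrt(GM/r) = sqrt(6.674e-11 * 1.989e+31 / 1.406e+12) = 30724.2131

30724.2131 m/s


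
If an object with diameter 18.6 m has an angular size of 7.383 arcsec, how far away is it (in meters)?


D = size / theta_rad, theta_rad = 7.383 * pi/(180*3600) = 3.579e-05, D = 519643.1527

519643.1527 m


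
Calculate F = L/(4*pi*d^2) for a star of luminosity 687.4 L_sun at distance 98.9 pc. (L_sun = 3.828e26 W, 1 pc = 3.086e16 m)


F = L / (4*pi*d^2) = 2.631e+29 / (4*pi*(3.052e+18)^2) = 2.248e-09

2.248e-09 W/m^2


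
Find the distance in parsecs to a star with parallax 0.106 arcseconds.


d = 1/p = 1/0.106 = 9.434

9.434 pc


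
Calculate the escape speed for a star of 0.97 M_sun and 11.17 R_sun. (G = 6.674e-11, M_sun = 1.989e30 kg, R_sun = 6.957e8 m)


M = 0.97 * 1.989e30 kg = 1.92933e+30 kg; R = 11.17 * 6.957e8 m = 7.770969e+09 m. v_esc = sqrt(2GM/R) = sqrt(2 * 6.674e-11 * 1.92933e+30 / 7.770969e+09) = 182042.9101

182042.9101 m/s


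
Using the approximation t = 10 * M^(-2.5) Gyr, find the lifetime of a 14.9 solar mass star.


t = 10 * M^(-2.5) = 10 * 14.9^(-2.5) = 0.0117

0.0117 Gyr


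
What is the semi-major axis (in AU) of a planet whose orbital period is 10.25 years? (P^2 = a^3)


a = P^(2/3) = 10.25^(2/3) = 4.7186

4.7186 AU


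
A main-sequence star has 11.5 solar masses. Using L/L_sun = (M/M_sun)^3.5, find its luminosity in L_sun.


L/L_sun = (M/M_sun)^3.5 = 11.5^3.5 = 5157.5381

5157.5381 L_sun


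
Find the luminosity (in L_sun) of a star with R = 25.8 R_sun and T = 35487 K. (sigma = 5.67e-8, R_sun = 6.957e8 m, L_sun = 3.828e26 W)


R = 25.8 * 6.957e8 m = 1.794906e+10 m. L = 4*pi*R^2*sigma*T^4 = 4*pi*(1.794906e+10)^2 * 5.67e-8 * 35487^4 = 3.640436731e+32 W. L/L_sun = 3.640436731e+32 / 3.828e26 = 951002.2808

951002.2808 L_sun


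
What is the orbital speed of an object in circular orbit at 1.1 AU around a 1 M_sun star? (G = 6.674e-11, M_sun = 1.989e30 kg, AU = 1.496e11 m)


v = sqrt(GM/r) = sqrt(6.674e-11 * 1.989e+30 / 1.646e+11) = 28401.9627

28401.9627 m/s


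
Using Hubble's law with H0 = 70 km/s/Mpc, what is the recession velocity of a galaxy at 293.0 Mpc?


v = H0 * d = 70 * 293.0 = 20510.0

20510.0 km/s


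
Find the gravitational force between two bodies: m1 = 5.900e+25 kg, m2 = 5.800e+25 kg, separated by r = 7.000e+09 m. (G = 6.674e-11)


F = G*m1*m2/r^2 = 6.674e-11 * 5.900e+25 * 5.800e+25 / (7.000e+09)^2 = 6.674e-11 * 3.422e+51 / 4.900e+19 = 4.661e+21

4.661e+21 N


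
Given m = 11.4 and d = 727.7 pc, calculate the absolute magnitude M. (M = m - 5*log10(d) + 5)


M = m - 5*log10(d) + 5 = 11.4 - 5*log10(727.7) + 5 = 2.0902

2.0902


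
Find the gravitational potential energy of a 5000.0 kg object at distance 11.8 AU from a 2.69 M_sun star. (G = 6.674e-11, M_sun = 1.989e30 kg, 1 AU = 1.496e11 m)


M = 2.69 * 1.989e30 kg = 5.35041e+30 kg; r = 11.8 AU * 1.496e11 m/AU = 1.76528e+12 m. U = -GM*m/r = -(6.674e-11 * 5.35041e+30 * 5000.0) / 1.76528e+12 = -1.011e+12

-1.011e+12 J


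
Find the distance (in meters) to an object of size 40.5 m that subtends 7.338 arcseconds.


D = size / theta_rad, theta_rad = 7.338 * pi/(180*3600) = 3.558e-05, D = 1.138e+06

1.138e+06 m


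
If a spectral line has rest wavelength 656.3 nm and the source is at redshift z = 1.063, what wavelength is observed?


lam_obs = lam_emit * (1 + z) = 656.3 * (1 + 1.063) = 1353.9469

1353.9469 nm


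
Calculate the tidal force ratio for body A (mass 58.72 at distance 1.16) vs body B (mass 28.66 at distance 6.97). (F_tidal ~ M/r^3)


Ratio = (M1/r1^3) / (M2/r2^3) = (58.72/1.16^3) / (28.66/6.97^3) = 444.4616

444.4616


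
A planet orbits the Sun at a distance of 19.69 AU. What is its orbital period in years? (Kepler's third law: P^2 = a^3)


P = a^(3/2) = 19.69^1.5 = 87.3713

87.3713 years


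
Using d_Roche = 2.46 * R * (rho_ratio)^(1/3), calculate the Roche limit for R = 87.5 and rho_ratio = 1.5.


d_Roche = 2.46 * 87.5 * 1.5^(1/3) = 246.3997

246.3997


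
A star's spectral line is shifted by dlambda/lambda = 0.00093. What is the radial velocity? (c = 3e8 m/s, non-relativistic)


v = (dlambda/lambda) * c = 0.00093 * 3e8 = 279000.0

279000.0 m/s


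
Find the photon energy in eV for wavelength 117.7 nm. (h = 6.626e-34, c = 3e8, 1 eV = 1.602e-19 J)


E = hc/lambda = 6.626e-34 * 3e8 / 1.177e-07 = 1.689e-18 J = 10.5423 eV

10.5423 eV


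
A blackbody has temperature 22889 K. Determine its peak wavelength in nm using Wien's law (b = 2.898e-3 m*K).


lam_max = b / T = 2.898e-3 / 22889 = 1.266e-07 m = 126.611 nm

126.611 nm


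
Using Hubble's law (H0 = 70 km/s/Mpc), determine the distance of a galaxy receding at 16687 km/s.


d = v / H0 = 16687 / 70 = 238.3857

238.3857 Mpc


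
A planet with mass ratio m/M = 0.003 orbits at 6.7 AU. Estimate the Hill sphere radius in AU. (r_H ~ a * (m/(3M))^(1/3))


r_H = a * (m/3M)^(1/3) = 6.7 * (0.003/3)^(1/3) = 0.67

0.67 AU


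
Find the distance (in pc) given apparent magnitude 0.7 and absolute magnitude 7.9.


d = 10^((m - M + 5)/5) = 10^((0.7 - 7.9 + 5)/5) = 0.3631

0.3631 pc


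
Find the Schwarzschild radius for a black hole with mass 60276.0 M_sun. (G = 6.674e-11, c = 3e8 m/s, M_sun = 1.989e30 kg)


M = 60276.0 * 1.989e30 kg = 1.19888964e+35 kg. rs = 2GM/c^2 = 2 * 6.674e-11 * 1.19888964e+35 / (3e8)^2 = 1.778e+08

1.778e+08 m


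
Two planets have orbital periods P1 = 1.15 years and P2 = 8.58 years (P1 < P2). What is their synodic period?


1/P_syn = |1/P1 - 1/P2| = |1/1.15 - 1/8.58| => P_syn = 1.328

1.328 years


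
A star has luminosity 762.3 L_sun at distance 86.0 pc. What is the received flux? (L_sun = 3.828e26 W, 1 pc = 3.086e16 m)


F = L / (4*pi*d^2) = 2.918e+29 / (4*pi*(2.654e+18)^2) = 3.297e-09

3.297e-09 W/m^2


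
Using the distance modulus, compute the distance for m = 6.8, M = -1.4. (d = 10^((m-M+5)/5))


d = 10^((m - M + 5)/5) = 10^((6.8 - -1.4 + 5)/5) = 436.5158

436.5158 pc


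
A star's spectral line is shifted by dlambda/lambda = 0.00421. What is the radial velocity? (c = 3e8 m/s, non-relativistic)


v = (dlambda/lambda) * c = 0.00421 * 3e8 = 1.263e+06

1.263e+06 m/s


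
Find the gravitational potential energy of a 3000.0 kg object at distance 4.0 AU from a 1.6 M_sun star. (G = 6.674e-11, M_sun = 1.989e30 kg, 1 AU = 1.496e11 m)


M = 1.6 * 1.989e30 kg = 3.1824e+30 kg; r = 4.0 AU * 1.496e11 m/AU = 5.984e+11 m. U = -GM*m/r = -(6.674e-11 * 3.1824e+30 * 3000.0) / 5.984e+11 = -1.065e+12

-1.065e+12 J


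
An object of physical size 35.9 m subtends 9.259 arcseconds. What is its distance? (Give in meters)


D = size / theta_rad, theta_rad = 9.259 * pi/(180*3600) = 4.489e-05, D = 799752.2998

799752.2998 m


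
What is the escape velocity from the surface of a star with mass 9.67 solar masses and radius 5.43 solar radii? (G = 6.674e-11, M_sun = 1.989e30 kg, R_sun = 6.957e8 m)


M = 9.67 * 1.989e30 kg = 1.923363e+31 kg; R = 5.43 * 6.957e8 m = 3.777651e+09 m. v_esc = sqrt(2GM/R) = sqrt(2 * 6.674e-11 * 1.923363e+31 / 3.777651e+09) = 824380.6912

824380.6912 m/s


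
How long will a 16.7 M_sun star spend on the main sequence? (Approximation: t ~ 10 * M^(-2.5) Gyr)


t = 10 * M^(-2.5) = 10 * 16.7^(-2.5) = 0.0088

0.0088 Gyr


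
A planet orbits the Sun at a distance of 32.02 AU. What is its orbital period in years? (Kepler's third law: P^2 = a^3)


P = a^(3/2) = 32.02^1.5 = 181.1891

181.1891 years


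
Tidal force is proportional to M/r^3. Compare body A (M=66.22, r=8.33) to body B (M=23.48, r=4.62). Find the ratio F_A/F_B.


Ratio = (M1/r1^3) / (M2/r2^3) = (66.22/8.33^3) / (23.48/4.62^3) = 0.4812

0.4812


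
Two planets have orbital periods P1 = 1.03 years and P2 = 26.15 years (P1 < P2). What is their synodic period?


1/P_syn = |1/P1 - 1/P2| = |1/1.03 - 1/26.15| => P_syn = 1.0722

1.0722 years


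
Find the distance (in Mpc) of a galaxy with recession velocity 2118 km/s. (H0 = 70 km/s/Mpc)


d = v / H0 = 2118 / 70 = 30.2571

30.2571 Mpc


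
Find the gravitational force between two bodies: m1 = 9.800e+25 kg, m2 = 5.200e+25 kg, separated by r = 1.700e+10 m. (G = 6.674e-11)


F = G*m1*m2/r^2 = 6.674e-11 * 9.800e+25 * 5.200e+25 / (1.700e+10)^2 = 6.674e-11 * 5.096e+51 / 2.890e+20 = 1.177e+21

1.177e+21 N


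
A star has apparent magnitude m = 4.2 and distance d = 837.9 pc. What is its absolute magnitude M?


M = m - 5*log10(d) + 5 = 4.2 - 5*log10(837.9) + 5 = -5.416

-5.416


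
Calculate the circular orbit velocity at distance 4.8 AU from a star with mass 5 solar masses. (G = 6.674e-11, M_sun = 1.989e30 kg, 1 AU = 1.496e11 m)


v = sqrt(GM/r) = sqrt(6.674e-11 * 9.945e+30 / 7.181e+11) = 30402.4848

30402.4848 m/s


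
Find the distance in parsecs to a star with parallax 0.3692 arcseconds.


d = 1/p = 1/0.3692 = 2.7086

2.7086 pc


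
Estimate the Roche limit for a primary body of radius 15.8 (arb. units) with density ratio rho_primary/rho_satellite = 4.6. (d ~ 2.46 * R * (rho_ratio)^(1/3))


d_Roche = 2.46 * 15.8 * 4.6^(1/3) = 64.6415

64.6415


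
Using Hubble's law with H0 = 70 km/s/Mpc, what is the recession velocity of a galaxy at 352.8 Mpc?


v = H0 * d = 70 * 352.8 = 24696.0

24696.0 km/s


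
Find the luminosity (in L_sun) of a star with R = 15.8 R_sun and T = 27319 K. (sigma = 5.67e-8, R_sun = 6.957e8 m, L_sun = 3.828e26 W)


R = 15.8 * 6.957e8 m = 1.099206e+10 m. L = 4*pi*R^2*sigma*T^4 = 4*pi*(1.099206e+10)^2 * 5.67e-8 * 27319^4 = 4.795239423e+31 W. L/L_sun = 4.795239423e+31 / 3.828e26 = 125267.4875

125267.4875 L_sun


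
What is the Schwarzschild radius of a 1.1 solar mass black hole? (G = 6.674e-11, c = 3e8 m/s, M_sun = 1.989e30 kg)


M = 1.1 * 1.989e30 kg = 2.1879e+30 kg. rs = 2GM/c^2 = 2 * 6.674e-11 * 2.1879e+30 / (3e8)^2 = 3244.8988

3244.8988 m


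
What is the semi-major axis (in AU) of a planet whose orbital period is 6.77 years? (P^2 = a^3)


a = P^(2/3) = 6.77^(2/3) = 3.5787

3.5787 AU


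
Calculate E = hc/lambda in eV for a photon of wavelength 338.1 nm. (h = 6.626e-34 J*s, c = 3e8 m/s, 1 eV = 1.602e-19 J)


E = hc/lambda = 6.626e-34 * 3e8 / 3.381e-07 = 5.879e-19 J = 3.67 eV

3.67 eV


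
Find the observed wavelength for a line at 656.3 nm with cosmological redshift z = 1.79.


lam_obs = lam_emit * (1 + z) = 656.3 * (1 + 1.79) = 1831.077

1831.077 nm


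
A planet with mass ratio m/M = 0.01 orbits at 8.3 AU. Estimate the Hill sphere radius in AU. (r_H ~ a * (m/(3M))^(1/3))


r_H = a * (m/3M)^(1/3) = 8.3 * (0.01/3)^(1/3) = 1.2399

1.2399 AU


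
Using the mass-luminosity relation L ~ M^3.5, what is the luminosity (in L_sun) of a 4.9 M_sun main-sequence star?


L/L_sun = (M/M_sun)^3.5 = 4.9^3.5 = 260.4272

260.4272 L_sun


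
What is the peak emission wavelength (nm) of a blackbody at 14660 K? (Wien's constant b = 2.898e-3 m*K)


lam_max = b / T = 2.898e-3 / 14660 = 1.977e-07 m = 197.6808 nm

197.6808 nm


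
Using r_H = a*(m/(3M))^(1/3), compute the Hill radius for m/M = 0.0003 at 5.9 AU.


r_H = a * (m/3M)^(1/3) = 5.9 * (0.0003/3)^(1/3) = 0.2739

0.2739 AU


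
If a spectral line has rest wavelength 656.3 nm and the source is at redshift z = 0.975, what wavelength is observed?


lam_obs = lam_emit * (1 + z) = 656.3 * (1 + 0.975) = 1296.1925

1296.1925 nm


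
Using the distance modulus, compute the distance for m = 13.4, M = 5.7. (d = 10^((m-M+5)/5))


d = 10^((m - M + 5)/5) = 10^((13.4 - 5.7 + 5)/5) = 346.7369

346.7369 pc


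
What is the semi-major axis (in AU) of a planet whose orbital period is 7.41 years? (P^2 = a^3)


a = P^(2/3) = 7.41^(2/3) = 3.8008

3.8008 AU


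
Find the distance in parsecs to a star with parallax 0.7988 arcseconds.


d = 1/p = 1/0.7988 = 1.2519

1.2519 pc


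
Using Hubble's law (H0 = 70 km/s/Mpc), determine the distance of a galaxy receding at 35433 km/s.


d = v / H0 = 35433 / 70 = 506.1857

506.1857 Mpc


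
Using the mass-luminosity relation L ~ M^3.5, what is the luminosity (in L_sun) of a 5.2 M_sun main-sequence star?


L/L_sun = (M/M_sun)^3.5 = 5.2^3.5 = 320.6356

320.6356 L_sun


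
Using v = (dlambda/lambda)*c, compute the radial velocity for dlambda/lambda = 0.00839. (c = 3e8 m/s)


v = (dlambda/lambda) * c = 0.00839 * 3e8 = 2.517e+06

2.517e+06 m/s


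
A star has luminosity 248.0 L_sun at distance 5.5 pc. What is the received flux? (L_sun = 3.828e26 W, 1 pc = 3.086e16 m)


F = L / (4*pi*d^2) = 9.493e+28 / (4*pi*(1.697e+17)^2) = 2.622e-07

2.622e-07 W/m^2


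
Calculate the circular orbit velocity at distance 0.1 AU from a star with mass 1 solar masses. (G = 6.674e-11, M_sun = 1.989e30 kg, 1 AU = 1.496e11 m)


v = sqrt(GM/r) = sqrt(6.674e-11 * 1.989e+30 / 1.496e+10) = 94198.6537

94198.6537 m/s


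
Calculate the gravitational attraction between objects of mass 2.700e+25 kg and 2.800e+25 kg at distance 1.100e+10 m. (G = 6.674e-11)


F = G*m1*m2/r^2 = 6.674e-11 * 2.700e+25 * 2.800e+25 / (1.100e+10)^2 = 6.674e-11 * 7.560e+50 / 1.210e+20 = 4.170e+20

4.170e+20 N


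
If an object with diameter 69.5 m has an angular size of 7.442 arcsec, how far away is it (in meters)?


D = size / theta_rad, theta_rad = 7.442 * pi/(180*3600) = 3.608e-05, D = 1.926e+06

1.926e+06 m


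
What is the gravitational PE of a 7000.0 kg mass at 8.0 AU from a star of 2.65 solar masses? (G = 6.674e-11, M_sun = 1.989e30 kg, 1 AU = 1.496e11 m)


M = 2.65 * 1.989e30 kg = 5.27085e+30 kg; r = 8.0 AU * 1.496e11 m/AU = 1.1968e+12 m. U = -GM*m/r = -(6.674e-11 * 5.27085e+30 * 7000.0) / 1.1968e+12 = -2.058e+12

-2.058e+12 J


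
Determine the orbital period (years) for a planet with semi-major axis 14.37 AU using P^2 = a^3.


P = a^(3/2) = 14.37^1.5 = 54.4735

54.4735 years


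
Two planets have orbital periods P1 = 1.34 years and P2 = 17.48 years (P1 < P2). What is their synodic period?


1/P_syn = |1/P1 - 1/P2| = |1/1.34 - 1/17.48| => P_syn = 1.4513

1.4513 years


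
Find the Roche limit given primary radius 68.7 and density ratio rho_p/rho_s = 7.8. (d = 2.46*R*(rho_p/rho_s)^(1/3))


d_Roche = 2.46 * 68.7 * 7.8^(1/3) = 335.1635

335.1635


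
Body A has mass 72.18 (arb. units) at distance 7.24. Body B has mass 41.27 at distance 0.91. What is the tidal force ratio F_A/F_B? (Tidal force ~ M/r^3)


Ratio = (M1/r1^3) / (M2/r2^3) = (72.18/7.24^3) / (41.27/0.91^3) = 0.0035

0.0035


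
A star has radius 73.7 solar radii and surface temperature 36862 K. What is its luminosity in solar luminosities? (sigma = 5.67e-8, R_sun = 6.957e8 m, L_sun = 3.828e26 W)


R = 73.7 * 6.957e8 m = 5.127309e+10 m. L = 4*pi*R^2*sigma*T^4 = 4*pi*(5.127309e+10)^2 * 5.67e-8 * 36862^4 = 3.458497647e+33 W. L/L_sun = 3.458497647e+33 / 3.828e26 = 9.035e+06

9.035e+06 L_sun


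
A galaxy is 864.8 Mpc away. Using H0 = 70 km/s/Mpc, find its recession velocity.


v = H0 * d = 70 * 864.8 = 60536.0

60536.0 km/s


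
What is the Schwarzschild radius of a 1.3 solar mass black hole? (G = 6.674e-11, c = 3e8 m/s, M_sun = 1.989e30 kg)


M = 1.3 * 1.989e30 kg = 2.5857e+30 kg. rs = 2GM/c^2 = 2 * 6.674e-11 * 2.5857e+30 / (3e8)^2 = 3834.8804

3834.8804 m


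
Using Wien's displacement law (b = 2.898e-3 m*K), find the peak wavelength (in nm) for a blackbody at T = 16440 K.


lam_max = b / T = 2.898e-3 / 16440 = 1.763e-07 m = 176.2774 nm

176.2774 nm


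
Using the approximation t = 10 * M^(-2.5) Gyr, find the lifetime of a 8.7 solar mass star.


t = 10 * M^(-2.5) = 10 * 8.7^(-2.5) = 0.0448

0.0448 Gyr


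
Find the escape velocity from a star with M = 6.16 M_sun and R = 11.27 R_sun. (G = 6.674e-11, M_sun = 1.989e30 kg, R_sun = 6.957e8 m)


M = 6.16 * 1.989e30 kg = 1.225224e+31 kg; R = 11.27 * 6.957e8 m = 7.840539e+09 m. v_esc = sqrt(2GM/R) = sqrt(2 * 6.674e-11 * 1.225224e+31 / 7.840539e+09) = 456712.4882

456712.4882 m/s


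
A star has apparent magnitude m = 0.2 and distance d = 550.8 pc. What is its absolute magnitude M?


M = m - 5*log10(d) + 5 = 0.2 - 5*log10(550.8) + 5 = -8.505

-8.505


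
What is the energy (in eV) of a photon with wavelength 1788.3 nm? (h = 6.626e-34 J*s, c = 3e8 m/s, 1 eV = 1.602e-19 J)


E = hc/lambda = 6.626e-34 * 3e8 / 1.788e-06 = 1.112e-19 J = 0.6939 eV

0.6939 eV


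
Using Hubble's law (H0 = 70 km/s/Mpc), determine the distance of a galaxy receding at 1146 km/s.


d = v / H0 = 1146 / 70 = 16.3714

16.3714 Mpc


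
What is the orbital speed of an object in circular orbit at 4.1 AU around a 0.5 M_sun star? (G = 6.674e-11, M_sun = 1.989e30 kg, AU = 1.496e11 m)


v = sqrt(GM/r) = sqrt(6.674e-11 * 9.945e+29 / 6.134e+11) = 10402.5011

10402.5011 m/s


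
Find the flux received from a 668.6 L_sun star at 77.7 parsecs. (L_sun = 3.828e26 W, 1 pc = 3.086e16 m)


F = L / (4*pi*d^2) = 2.559e+29 / (4*pi*(2.398e+18)^2) = 3.542e-09

3.542e-09 W/m^2


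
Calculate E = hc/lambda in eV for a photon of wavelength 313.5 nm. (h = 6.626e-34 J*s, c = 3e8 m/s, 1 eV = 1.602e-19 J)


E = hc/lambda = 6.626e-34 * 3e8 / 3.135e-07 = 6.341e-19 J = 3.958 eV

3.958 eV


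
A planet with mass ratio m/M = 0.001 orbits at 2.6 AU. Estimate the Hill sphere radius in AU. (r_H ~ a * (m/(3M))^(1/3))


r_H = a * (m/3M)^(1/3) = 2.6 * (0.001/3)^(1/3) = 0.1803

0.1803 AU


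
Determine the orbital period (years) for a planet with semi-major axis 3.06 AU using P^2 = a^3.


P = a^(3/2) = 3.06^1.5 = 5.3528

5.3528 years


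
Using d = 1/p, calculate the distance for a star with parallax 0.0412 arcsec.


d = 1/p = 1/0.0412 = 24.2718

24.2718 pc


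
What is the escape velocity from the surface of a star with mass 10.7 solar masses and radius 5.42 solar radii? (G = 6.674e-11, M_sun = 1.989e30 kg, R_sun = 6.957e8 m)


M = 10.7 * 1.989e30 kg = 2.12823e+31 kg; R = 5.42 * 6.957e8 m = 3.770694e+09 m. v_esc = sqrt(2GM/R) = sqrt(2 * 6.674e-11 * 2.12823e+31 / 3.770694e+09) = 867974.0365

867974.0365 m/s


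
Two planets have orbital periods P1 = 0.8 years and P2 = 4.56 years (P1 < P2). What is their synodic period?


1/P_syn = |1/P1 - 1/P2| = |1/0.8 - 1/4.56| => P_syn = 0.9702

0.9702 years


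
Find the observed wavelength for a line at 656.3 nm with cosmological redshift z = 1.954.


lam_obs = lam_emit * (1 + z) = 656.3 * (1 + 1.954) = 1938.7102

1938.7102 nm


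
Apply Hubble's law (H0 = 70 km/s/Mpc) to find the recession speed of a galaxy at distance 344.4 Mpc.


v = H0 * d = 70 * 344.4 = 24108.0

24108.0 km/s


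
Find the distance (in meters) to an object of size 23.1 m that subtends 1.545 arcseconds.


D = size / theta_rad, theta_rad = 1.545 * pi/(180*3600) = 7.490e-06, D = 3.084e+06

3.084e+06 m


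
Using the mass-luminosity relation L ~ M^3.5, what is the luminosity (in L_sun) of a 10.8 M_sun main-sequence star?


L/L_sun = (M/M_sun)^3.5 = 10.8^3.5 = 4139.8361

4139.8361 L_sun


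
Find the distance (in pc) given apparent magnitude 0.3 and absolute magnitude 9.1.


d = 10^((m - M + 5)/5) = 10^((0.3 - 9.1 + 5)/5) = 0.1738

0.1738 pc


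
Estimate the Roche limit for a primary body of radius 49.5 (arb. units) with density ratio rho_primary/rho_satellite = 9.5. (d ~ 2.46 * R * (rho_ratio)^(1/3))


d_Roche = 2.46 * 49.5 * 9.5^(1/3) = 257.8981

257.8981


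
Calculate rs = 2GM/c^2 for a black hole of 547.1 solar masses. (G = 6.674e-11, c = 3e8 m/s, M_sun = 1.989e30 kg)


M = 547.1 * 1.989e30 kg = 1.0881819e+33 kg. rs = 2GM/c^2 = 2 * 6.674e-11 * 1.0881819e+33 / (3e8)^2 = 1.614e+06

1.614e+06 m


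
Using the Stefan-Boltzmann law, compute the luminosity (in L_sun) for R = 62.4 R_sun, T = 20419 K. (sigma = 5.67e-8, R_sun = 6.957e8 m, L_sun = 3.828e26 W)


R = 62.4 * 6.957e8 m = 4.341168e+10 m. L = 4*pi*R^2*sigma*T^4 = 4*pi*(4.341168e+10)^2 * 5.67e-8 * 20419^4 = 2.334231823e+32 W. L/L_sun = 2.334231823e+32 / 3.828e26 = 609778.4281

609778.4281 L_sun


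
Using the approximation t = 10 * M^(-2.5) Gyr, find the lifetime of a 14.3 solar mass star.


t = 10 * M^(-2.5) = 10 * 14.3^(-2.5) = 0.0129

0.0129 Gyr


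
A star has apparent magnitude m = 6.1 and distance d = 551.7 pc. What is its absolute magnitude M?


M = m - 5*log10(d) + 5 = 6.1 - 5*log10(551.7) + 5 = -2.6085

-2.6085


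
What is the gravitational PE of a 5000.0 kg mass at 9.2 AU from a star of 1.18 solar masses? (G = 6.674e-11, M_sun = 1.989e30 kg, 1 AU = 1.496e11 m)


M = 1.18 * 1.989e30 kg = 2.34702e+30 kg; r = 9.2 AU * 1.496e11 m/AU = 1.37632e+12 m. U = -GM*m/r = -(6.674e-11 * 2.34702e+30 * 5000.0) / 1.37632e+12 = -5.691e+11

-5.691e+11 J


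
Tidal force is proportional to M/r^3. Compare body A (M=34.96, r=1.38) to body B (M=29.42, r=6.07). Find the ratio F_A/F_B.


Ratio = (M1/r1^3) / (M2/r2^3) = (34.96/1.38^3) / (29.42/6.07^3) = 101.1248

101.1248


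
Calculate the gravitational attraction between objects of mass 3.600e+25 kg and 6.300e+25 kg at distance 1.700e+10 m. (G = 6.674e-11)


F = G*m1*m2/r^2 = 6.674e-11 * 3.600e+25 * 6.300e+25 / (1.700e+10)^2 = 6.674e-11 * 2.268e+51 / 2.890e+20 = 5.238e+20

5.238e+20 N


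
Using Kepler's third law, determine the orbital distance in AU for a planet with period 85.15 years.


a = P^(2/3) = 85.15^(2/3) = 19.3548

19.3548 AU


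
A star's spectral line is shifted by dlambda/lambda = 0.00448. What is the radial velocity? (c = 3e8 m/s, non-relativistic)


v = (dlambda/lambda) * c = 0.00448 * 3e8 = 1.344e+06

1.344e+06 m/s


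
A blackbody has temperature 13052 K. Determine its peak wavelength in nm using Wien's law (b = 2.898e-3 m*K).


lam_max = b / T = 2.898e-3 / 13052 = 2.220e-07 m = 222.0349 nm

222.0349 nm


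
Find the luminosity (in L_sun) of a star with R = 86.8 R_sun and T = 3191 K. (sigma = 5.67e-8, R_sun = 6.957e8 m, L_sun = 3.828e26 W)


R = 86.8 * 6.957e8 m = 6.038676e+10 m. L = 4*pi*R^2*sigma*T^4 = 4*pi*(6.038676e+10)^2 * 5.67e-8 * 3191^4 = 2.69391319e+29 W. L/L_sun = 2.69391319e+29 / 3.828e26 = 703.7391

703.7391 L_sun


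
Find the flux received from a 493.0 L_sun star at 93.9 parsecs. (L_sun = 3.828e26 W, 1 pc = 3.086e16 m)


F = L / (4*pi*d^2) = 1.887e+29 / (4*pi*(2.898e+18)^2) = 1.788e-09

1.788e-09 W/m^2


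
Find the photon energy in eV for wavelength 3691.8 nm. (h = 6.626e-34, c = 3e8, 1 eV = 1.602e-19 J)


E = hc/lambda = 6.626e-34 * 3e8 / 3.692e-06 = 5.384e-20 J = 0.3361 eV

0.3361 eV


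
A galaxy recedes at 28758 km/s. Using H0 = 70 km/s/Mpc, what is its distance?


d = v / H0 = 28758 / 70 = 410.8286

410.8286 Mpc


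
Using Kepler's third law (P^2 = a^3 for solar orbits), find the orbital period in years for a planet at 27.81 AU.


P = a^(3/2) = 27.81^1.5 = 146.6566

146.6566 years


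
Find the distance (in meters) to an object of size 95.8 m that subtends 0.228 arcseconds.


D = size / theta_rad, theta_rad = 0.228 * pi/(180*3600) = 1.105e-06, D = 8.667e+07

8.667e+07 m


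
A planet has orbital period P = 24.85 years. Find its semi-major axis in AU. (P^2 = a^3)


a = P^(2/3) = 24.85^(2/3) = 8.5156

8.5156 AU


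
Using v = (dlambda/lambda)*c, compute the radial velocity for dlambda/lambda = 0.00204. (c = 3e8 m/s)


v = (dlambda/lambda) * c = 0.00204 * 3e8 = 612000.0

612000.0 m/s


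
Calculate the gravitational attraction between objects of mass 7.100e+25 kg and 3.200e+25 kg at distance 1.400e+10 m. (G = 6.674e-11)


F = G*m1*m2/r^2 = 6.674e-11 * 7.100e+25 * 3.200e+25 / (1.400e+10)^2 = 6.674e-11 * 2.272e+51 / 1.960e+20 = 7.736e+20

7.736e+20 N


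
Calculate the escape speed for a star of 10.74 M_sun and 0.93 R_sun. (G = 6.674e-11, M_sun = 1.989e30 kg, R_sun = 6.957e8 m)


M = 10.74 * 1.989e30 kg = 2.136186e+31 kg; R = 0.93 * 6.957e8 m = 6.47001e+08 m. v_esc = sqrt(2GM/R) = sqrt(2 * 6.674e-11 * 2.136186e+31 / 6.47001e+08) = 2.099e+06

2.099e+06 m/s


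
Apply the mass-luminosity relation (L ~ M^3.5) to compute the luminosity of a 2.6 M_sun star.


L/L_sun = (M/M_sun)^3.5 = 2.6^3.5 = 28.3404

28.3404 L_sun


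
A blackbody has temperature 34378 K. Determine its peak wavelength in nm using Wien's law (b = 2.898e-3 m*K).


lam_max = b / T = 2.898e-3 / 34378 = 8.430e-08 m = 84.2981 nm

84.2981 nm


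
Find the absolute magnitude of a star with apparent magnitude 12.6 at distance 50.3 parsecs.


M = m - 5*log10(d) + 5 = 12.6 - 5*log10(50.3) + 5 = 9.0922

9.0922


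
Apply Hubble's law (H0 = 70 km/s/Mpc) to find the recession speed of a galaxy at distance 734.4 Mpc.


v = H0 * d = 70 * 734.4 = 51408.0

51408.0 km/s


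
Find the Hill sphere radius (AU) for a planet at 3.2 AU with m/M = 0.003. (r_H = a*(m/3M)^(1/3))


r_H = a * (m/3M)^(1/3) = 3.2 * (0.003/3)^(1/3) = 0.32

0.32 AU


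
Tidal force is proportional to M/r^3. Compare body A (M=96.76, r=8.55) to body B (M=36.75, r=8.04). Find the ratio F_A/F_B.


Ratio = (M1/r1^3) / (M2/r2^3) = (96.76/8.55^3) / (36.75/8.04^3) = 2.1893

2.1893


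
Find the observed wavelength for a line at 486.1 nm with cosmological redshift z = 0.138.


lam_obs = lam_emit * (1 + z) = 486.1 * (1 + 0.138) = 553.1818

553.1818 nm


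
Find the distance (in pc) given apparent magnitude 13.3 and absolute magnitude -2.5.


d = 10^((m - M + 5)/5) = 10^((13.3 - -2.5 + 5)/5) = 14454.3977

14454.3977 pc


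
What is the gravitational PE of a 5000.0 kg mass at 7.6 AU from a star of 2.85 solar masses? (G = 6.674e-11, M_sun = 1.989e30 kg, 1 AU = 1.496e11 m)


M = 2.85 * 1.989e30 kg = 5.66865e+30 kg; r = 7.6 AU * 1.496e11 m/AU = 1.13696e+12 m. U = -GM*m/r = -(6.674e-11 * 5.66865e+30 * 5000.0) / 1.13696e+12 = -1.664e+12

-1.664e+12 J


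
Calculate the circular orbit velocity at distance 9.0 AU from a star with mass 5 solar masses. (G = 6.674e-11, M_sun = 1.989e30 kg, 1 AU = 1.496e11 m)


v = sqrt(GM/r) = sqrt(6.674e-11 * 9.945e+30 / 1.346e+12) = 22202.8356

22202.8356 m/s


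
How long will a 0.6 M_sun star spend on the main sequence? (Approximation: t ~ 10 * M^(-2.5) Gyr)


t = 10 * M^(-2.5) = 10 * 0.6^(-2.5) = 35.861

35.861 Gyr


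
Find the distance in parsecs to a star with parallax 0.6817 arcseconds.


d = 1/p = 1/0.6817 = 1.4669

1.4669 pc


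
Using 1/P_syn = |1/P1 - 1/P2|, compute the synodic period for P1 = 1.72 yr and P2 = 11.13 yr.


1/P_syn = |1/P1 - 1/P2| = |1/1.72 - 1/11.13| => P_syn = 2.0344

2.0344 years


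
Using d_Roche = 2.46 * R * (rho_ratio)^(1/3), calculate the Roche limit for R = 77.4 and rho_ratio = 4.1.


d_Roche = 2.46 * 77.4 * 4.1^(1/3) = 304.7455

304.7455


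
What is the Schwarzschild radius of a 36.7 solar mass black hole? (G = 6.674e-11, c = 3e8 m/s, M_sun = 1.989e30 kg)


M = 36.7 * 1.989e30 kg = 7.29963e+31 kg. rs = 2GM/c^2 = 2 * 6.674e-11 * 7.29963e+31 / (3e8)^2 = 108261.6236

108261.6236 m


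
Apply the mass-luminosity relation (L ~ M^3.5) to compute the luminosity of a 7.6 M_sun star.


L/L_sun = (M/M_sun)^3.5 = 7.6^3.5 = 1210.1733

1210.1733 L_sun


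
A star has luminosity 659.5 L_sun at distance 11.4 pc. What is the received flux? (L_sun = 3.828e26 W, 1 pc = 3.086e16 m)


F = L / (4*pi*d^2) = 2.525e+29 / (4*pi*(3.518e+17)^2) = 1.623e-07

1.623e-07 W/m^2


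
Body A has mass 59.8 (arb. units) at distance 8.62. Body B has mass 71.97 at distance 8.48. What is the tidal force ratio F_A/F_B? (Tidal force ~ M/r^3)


Ratio = (M1/r1^3) / (M2/r2^3) = (59.8/8.62^3) / (71.97/8.48^3) = 0.7911

0.7911


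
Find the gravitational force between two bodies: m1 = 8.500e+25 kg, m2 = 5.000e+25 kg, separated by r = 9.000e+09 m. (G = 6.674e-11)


F = G*m1*m2/r^2 = 6.674e-11 * 8.500e+25 * 5.000e+25 / (9.000e+09)^2 = 6.674e-11 * 4.250e+51 / 8.100e+19 = 3.502e+21

3.502e+21 N


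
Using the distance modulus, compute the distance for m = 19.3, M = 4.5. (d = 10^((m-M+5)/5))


d = 10^((m - M + 5)/5) = 10^((19.3 - 4.5 + 5)/5) = 9120.1084

9120.1084 pc


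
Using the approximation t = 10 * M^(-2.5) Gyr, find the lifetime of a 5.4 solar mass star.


t = 10 * M^(-2.5) = 10 * 5.4^(-2.5) = 0.1476

0.1476 Gyr


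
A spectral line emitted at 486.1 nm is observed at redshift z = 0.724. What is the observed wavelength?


lam_obs = lam_emit * (1 + z) = 486.1 * (1 + 0.724) = 838.0364

838.0364 nm


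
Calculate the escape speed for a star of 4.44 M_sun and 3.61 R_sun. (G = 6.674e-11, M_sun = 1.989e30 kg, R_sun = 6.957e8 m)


M = 4.44 * 1.989e30 kg = 8.83116e+30 kg; R = 3.61 * 6.957e8 m = 2.511477e+09 m. v_esc = sqrt(2GM/R) = sqrt(2 * 6.674e-11 * 8.83116e+30 / 2.511477e+09) = 685097.4846

685097.4846 m/s


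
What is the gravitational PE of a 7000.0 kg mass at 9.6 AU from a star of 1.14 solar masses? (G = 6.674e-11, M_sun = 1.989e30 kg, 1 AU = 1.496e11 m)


M = 1.14 * 1.989e30 kg = 2.26746e+30 kg; r = 9.6 AU * 1.496e11 m/AU = 1.43616e+12 m. U = -GM*m/r = -(6.674e-11 * 2.26746e+30 * 7000.0) / 1.43616e+12 = -7.376e+11

-7.376e+11 J


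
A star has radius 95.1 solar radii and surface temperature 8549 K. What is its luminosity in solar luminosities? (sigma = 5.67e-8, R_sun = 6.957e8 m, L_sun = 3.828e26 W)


R = 95.1 * 6.957e8 m = 6.616107e+10 m. L = 4*pi*R^2*sigma*T^4 = 4*pi*(6.616107e+10)^2 * 5.67e-8 * 8549^4 = 1.665939524e+31 W. L/L_sun = 1.665939524e+31 / 3.828e26 = 43519.8413

43519.8413 L_sun


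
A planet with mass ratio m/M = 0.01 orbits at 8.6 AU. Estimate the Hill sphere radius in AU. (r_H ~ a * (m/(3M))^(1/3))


r_H = a * (m/3M)^(1/3) = 8.6 * (0.01/3)^(1/3) = 1.2847

1.2847 AU


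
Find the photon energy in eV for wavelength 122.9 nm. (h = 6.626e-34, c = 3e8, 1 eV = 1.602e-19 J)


E = hc/lambda = 6.626e-34 * 3e8 / 1.229e-07 = 1.617e-18 J = 10.0962 eV

10.0962 eV


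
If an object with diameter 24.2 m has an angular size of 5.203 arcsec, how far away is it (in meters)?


D = size / theta_rad, theta_rad = 5.203 * pi/(180*3600) = 2.522e-05, D = 959371.1918

959371.1918 m


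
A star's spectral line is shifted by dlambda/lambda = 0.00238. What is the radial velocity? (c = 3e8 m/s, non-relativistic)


v = (dlambda/lambda) * c = 0.00238 * 3e8 = 714000.0

714000.0 m/s


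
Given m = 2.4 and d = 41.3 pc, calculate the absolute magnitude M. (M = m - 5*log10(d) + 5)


M = m - 5*log10(d) + 5 = 2.4 - 5*log10(41.3) + 5 = -0.6798

-0.6798


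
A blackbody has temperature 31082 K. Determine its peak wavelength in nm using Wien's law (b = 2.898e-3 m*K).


lam_max = b / T = 2.898e-3 / 31082 = 9.324e-08 m = 93.2372 nm

93.2372 nm


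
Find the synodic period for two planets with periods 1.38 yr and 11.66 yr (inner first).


1/P_syn = |1/P1 - 1/P2| = |1/1.38 - 1/11.66| => P_syn = 1.5653

1.5653 years


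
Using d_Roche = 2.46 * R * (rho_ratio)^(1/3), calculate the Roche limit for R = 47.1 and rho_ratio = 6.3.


d_Roche = 2.46 * 47.1 * 6.3^(1/3) = 213.9946

213.9946


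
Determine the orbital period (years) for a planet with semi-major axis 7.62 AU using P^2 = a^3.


P = a^(3/2) = 7.62^1.5 = 21.0345

21.0345 years


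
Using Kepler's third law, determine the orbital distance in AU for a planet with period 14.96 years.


a = P^(2/3) = 14.96^(2/3) = 6.0714

6.0714 AU


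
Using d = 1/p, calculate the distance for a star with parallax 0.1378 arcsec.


d = 1/p = 1/0.1378 = 7.2569

7.2569 pc


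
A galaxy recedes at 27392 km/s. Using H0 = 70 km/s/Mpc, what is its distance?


d = v / H0 = 27392 / 70 = 391.3143

391.3143 Mpc


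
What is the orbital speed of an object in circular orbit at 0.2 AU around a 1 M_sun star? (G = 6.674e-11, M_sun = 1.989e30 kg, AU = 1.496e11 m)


v = sqrt(GM/r) = sqrt(6.674e-11 * 1.989e+30 / 2.992e+10) = 66608.5068

66608.5068 m/s


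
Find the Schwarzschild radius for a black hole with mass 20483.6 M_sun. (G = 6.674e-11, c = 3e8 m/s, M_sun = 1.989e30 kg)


M = 20483.6 * 1.989e30 kg = 4.07418804e+34 kg. rs = 2GM/c^2 = 2 * 6.674e-11 * 4.07418804e+34 / (3e8)^2 = 6.042e+07

6.042e+07 m


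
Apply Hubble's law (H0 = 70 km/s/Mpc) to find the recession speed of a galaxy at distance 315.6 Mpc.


v = H0 * d = 70 * 315.6 = 22092.0

22092.0 km/s


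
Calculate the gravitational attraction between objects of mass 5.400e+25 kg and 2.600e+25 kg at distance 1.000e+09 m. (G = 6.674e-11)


F = G*m1*m2/r^2 = 6.674e-11 * 5.400e+25 * 2.600e+25 / (1.000e+09)^2 = 6.674e-11 * 1.404e+51 / 1.000e+18 = 9.370e+22

9.370e+22 N


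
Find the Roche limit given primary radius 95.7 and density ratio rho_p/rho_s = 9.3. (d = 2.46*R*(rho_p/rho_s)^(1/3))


d_Roche = 2.46 * 95.7 * 9.3^(1/3) = 495.0792

495.0792


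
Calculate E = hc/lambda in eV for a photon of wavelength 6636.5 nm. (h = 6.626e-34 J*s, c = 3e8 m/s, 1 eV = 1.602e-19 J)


E = hc/lambda = 6.626e-34 * 3e8 / 6.637e-06 = 2.995e-20 J = 0.187 eV

0.187 eV


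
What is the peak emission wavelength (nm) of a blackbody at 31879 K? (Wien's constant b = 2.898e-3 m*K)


lam_max = b / T = 2.898e-3 / 31879 = 9.091e-08 m = 90.9062 nm

90.9062 nm


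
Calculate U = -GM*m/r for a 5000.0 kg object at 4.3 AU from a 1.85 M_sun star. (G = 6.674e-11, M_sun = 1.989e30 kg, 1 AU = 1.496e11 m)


M = 1.85 * 1.989e30 kg = 3.67965e+30 kg; r = 4.3 AU * 1.496e11 m/AU = 6.4328e+11 m. U = -GM*m/r = -(6.674e-11 * 3.67965e+30 * 5000.0) / 6.4328e+11 = -1.909e+12

-1.909e+12 J


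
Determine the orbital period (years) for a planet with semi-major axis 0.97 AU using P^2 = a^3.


P = a^(3/2) = 0.97^1.5 = 0.9553

0.9553 years


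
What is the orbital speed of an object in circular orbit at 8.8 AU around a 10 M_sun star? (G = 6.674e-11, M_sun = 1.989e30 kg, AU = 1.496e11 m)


v = sqrt(GM/r) = sqrt(6.674e-11 * 1.989e+31 / 1.316e+12) = 31754.3597

31754.3597 m/s


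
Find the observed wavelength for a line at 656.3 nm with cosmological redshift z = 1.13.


lam_obs = lam_emit * (1 + z) = 656.3 * (1 + 1.13) = 1397.919

1397.919 nm


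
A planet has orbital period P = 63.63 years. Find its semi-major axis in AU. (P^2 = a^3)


a = P^(2/3) = 63.63^(2/3) = 15.9383

15.9383 AU


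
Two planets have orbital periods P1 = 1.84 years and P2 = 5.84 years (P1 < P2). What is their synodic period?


1/P_syn = |1/P1 - 1/P2| = |1/1.84 - 1/5.84| => P_syn = 2.6864

2.6864 years


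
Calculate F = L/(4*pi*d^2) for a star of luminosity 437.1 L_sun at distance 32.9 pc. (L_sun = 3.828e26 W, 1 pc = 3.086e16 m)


F = L / (4*pi*d^2) = 1.673e+29 / (4*pi*(1.015e+18)^2) = 1.292e-08

1.292e-08 W/m^2


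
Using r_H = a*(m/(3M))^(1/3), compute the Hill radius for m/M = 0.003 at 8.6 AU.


r_H = a * (m/3M)^(1/3) = 8.6 * (0.003/3)^(1/3) = 0.86

0.86 AU


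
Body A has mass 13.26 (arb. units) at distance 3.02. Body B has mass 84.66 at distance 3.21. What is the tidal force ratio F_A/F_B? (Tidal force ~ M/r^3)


Ratio = (M1/r1^3) / (M2/r2^3) = (13.26/3.02^3) / (84.66/3.21^3) = 0.1881

0.1881


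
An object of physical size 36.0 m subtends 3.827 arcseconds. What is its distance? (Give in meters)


D = size / theta_rad, theta_rad = 3.827 * pi/(180*3600) = 1.855e-05, D = 1.940e+06

1.940e+06 m


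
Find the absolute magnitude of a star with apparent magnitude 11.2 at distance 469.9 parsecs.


M = m - 5*log10(d) + 5 = 11.2 - 5*log10(469.9) + 5 = 2.84

2.84


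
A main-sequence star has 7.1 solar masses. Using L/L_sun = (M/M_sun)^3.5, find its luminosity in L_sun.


L/L_sun = (M/M_sun)^3.5 = 7.1^3.5 = 953.6834

953.6834 L_sun


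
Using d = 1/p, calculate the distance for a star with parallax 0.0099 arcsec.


d = 1/p = 1/0.0099 = 101.0101

101.0101 pc


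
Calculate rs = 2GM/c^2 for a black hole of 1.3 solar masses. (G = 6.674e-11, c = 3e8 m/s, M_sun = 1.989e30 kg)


M = 1.3 * 1.989e30 kg = 2.5857e+30 kg. rs = 2GM/c^2 = 2 * 6.674e-11 * 2.5857e+30 / (3e8)^2 = 3834.8804

3834.8804 m


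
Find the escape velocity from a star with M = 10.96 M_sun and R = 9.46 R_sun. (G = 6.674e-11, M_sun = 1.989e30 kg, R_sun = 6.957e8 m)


M = 10.96 * 1.989e30 kg = 2.179944e+31 kg; R = 9.46 * 6.957e8 m = 6.581322e+09 m. v_esc = sqrt(2GM/R) = sqrt(2 * 6.674e-11 * 2.179944e+31 / 6.581322e+09) = 664927.3514

664927.3514 m/s


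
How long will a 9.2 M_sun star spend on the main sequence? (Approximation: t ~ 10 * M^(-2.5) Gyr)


t = 10 * M^(-2.5) = 10 * 9.2^(-2.5) = 0.039

0.039 Gyr


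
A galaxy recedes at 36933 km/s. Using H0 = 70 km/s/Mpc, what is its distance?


d = v / H0 = 36933 / 70 = 527.6143

527.6143 Mpc


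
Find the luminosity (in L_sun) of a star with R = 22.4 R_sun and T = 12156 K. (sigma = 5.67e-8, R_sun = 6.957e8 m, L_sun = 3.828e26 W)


R = 22.4 * 6.957e8 m = 1.558368e+10 m. L = 4*pi*R^2*sigma*T^4 = 4*pi*(1.558368e+10)^2 * 5.67e-8 * 12156^4 = 3.778293855e+30 W. L/L_sun = 3.778293855e+30 / 3.828e26 = 9870.1511

9870.1511 L_sun
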